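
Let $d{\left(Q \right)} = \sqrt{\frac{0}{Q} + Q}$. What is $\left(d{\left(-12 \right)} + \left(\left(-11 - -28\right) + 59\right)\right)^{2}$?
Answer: $5764 + 304 i \sqrt{3} \approx 5764.0 + 526.54 i$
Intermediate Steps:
$d{\left(Q \right)} = \sqrt{Q}$ ($d{\left(Q \right)} = \sqrt{0 + Q} = \sqrt{Q}$)
$\left(d{\left(-12 \right)} + \left(\left(-11 - -28\right) + 59\right)\right)^{2} = \left(\sqrt{-12} + \left(\left(-11 - -28\right) + 59\right)\right)^{2} = \left(2 i \sqrt{3} + \left(\left(-11 + 28\right) + 59\right)\right)^{2} = \left(2 i \sqrt{3} + \left(17 + 59\right)\right)^{2} = \left(2 i \sqrt{3} + 76\right)^{2} = \left(76 + 2 i \sqrt{3}\right)^{2}$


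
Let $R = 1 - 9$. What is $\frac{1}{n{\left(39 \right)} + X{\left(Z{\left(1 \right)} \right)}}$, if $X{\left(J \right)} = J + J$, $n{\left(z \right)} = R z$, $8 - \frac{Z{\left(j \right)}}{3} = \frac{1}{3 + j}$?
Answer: $- \frac{2}{531} \approx -0.0037665$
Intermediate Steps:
$R = -8$ ($R = 1 - 9 = -8$)
$Z{\left(j \right)} = 24 - \frac{3}{3 + j}$
$n{\left(z \right)} = - 8 z$
$X{\left(J \right)} = 2 J$
$\frac{1}{n{\left(39 \right)} + X{\left(Z{\left(1 \right)} \right)}} = \frac{1}{\left(-8\right) 39 + 2 \frac{3 \left(23 + 8 \cdot 1\right)}{3 + 1}} = \frac{1}{-312 + 2 \frac{3 \left(23 + 8\right)}{4}} = \frac{1}{-312 + 2 \cdot 3 \cdot \frac{1}{4} \cdot 31} = \frac{1}{-312 + 2 \cdot \frac{93}{4}} = \frac{1}{-312 + \frac{93}{2}} = \frac{1}{- \frac{531}{2}} = - \frac{2}{531}$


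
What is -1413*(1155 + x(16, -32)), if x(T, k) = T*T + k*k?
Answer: -3440655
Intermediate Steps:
x(T, k) = T**2 + k**2
-1413*(1155 + x(16, -32)) = -1413*(1155 + (16**2 + (-32)**2)) = -1413*(1155 + (256 + 1024)) = -1413*(1155 + 1280) = -1413*2435 = -3440655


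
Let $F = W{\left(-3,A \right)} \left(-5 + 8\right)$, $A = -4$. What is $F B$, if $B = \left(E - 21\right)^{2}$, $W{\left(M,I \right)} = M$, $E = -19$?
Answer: $-14400$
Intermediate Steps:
$B = 1600$ ($B = \left(-19 - 21\right)^{2} = \left(-40\right)^{2} = 1600$)
$F = -9$ ($F = - 3 \left(-5 + 8\right) = \left(-3\right) 3 = -9$)
$F B = \left(-9\right) 1600 = -14400$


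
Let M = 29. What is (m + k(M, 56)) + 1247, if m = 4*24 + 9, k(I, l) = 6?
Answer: 1358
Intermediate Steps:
m = 105 (m = 96 + 9 = 105)
(m + k(M, 56)) + 1247 = (105 + 6) + 1247 = 111 + 1247 = 1358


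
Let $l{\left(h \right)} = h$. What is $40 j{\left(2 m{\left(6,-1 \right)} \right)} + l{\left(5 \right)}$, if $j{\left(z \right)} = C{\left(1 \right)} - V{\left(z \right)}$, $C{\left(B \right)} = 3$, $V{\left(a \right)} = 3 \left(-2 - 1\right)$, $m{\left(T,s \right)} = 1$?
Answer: $485$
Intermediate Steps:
$V{\left(a \right)} = -9$ ($V{\left(a \right)} = 3 \left(-3\right) = -9$)
$j{\left(z \right)} = 12$ ($j{\left(z \right)} = 3 - -9 = 3 + 9 = 12$)
$40 j{\left(2 m{\left(6,-1 \right)} \right)} + l{\left(5 \right)} = 40 \cdot 12 + 5 = 480 + 5 = 485$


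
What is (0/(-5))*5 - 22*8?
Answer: -176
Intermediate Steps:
(0/(-5))*5 - 22*8 = (0*(-1/5))*5 - 176 = 0*5 - 176 = 0 - 176 = -176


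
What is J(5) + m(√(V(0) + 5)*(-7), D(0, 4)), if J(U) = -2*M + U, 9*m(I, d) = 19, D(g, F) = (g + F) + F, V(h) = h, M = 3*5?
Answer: -206/9 ≈ -22.889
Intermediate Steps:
M = 15
D(g, F) = g + 2*F (D(g, F) = (F + g) + F = g + 2*F)
m(I, d) = 19/9 (m(I, d) = (⅑)*19 = 19/9)
J(U) = -30 + U (J(U) = -2*15 + U = -30 + U)
J(5) + m(√(V(0) + 5)*(-7), D(0, 4)) = (-30 + 5) + 19/9 = -25 + 19/9 = -206/9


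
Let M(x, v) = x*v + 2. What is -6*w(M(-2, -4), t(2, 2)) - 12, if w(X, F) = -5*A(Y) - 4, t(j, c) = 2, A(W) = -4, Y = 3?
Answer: -108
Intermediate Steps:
M(x, v) = 2 + v*x (M(x, v) = v*x + 2 = 2 + v*x)
w(X, F) = 16 (w(X, F) = -5*(-4) - 4 = 20 - 4 = 16)
-6*w(M(-2, -4), t(2, 2)) - 12 = -6*16 - 12 = -96 - 12 = -108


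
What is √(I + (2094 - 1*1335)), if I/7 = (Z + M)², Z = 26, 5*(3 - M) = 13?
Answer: √140943/5 ≈ 75.085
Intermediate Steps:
M = ⅖ (M = 3 - ⅕*13 = 3 - 13/5 = ⅖ ≈ 0.40000)
I = 121968/25 (I = 7*(26 + ⅖)² = 7*(132/5)² = 7*(17424/25) = 121968/25 ≈ 4878.7)
√(I + (2094 - 1*1335)) = √(121968/25 + (2094 - 1*1335)) = √(121968/25 + (2094 - 1335)) = √(121968/25 + 759) = √(140943/25) = √140943/5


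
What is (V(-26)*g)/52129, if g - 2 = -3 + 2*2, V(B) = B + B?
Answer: -156/52129 ≈ -0.0029926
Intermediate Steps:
V(B) = 2*B
g = 3 (g = 2 + (-3 + 2*2) = 2 + (-3 + 4) = 2 + 1 = 3)
(V(-26)*g)/52129 = ((2*(-26))*3)/52129 = -52*3*(1/52129) = -156*1/52129 = -156/52129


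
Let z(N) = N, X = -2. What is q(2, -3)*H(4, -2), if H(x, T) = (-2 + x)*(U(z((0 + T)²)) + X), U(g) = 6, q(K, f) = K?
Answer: 16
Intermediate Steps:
H(x, T) = -8 + 4*x (H(x, T) = (-2 + x)*(6 - 2) = (-2 + x)*4 = -8 + 4*x)
q(2, -3)*H(4, -2) = 2*(-8 + 4*4) = 2*(-8 + 16) = 2*8 = 16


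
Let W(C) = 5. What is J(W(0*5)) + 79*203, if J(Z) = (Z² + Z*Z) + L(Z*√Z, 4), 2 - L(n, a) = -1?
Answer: 16090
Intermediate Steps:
L(n, a) = 3 (L(n, a) = 2 - 1*(-1) = 2 + 1 = 3)
J(Z) = 3 + 2*Z² (J(Z) = (Z² + Z*Z) + 3 = (Z² + Z²) + 3 = 2*Z² + 3 = 3 + 2*Z²)
J(W(0*5)) + 79*203 = (3 + 2*5²) + 79*203 = (3 + 2*25) + 16037 = (3 + 50) + 16037 = 53 + 16037 = 16090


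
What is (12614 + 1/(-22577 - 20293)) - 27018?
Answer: -617499481/42870 ≈ -14404.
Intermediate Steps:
(12614 + 1/(-22577 - 20293)) - 27018 = (12614 + 1/(-42870)) - 27018 = (12614 - 1/42870) - 27018 = 540762179/42870 - 27018 = -617499481/42870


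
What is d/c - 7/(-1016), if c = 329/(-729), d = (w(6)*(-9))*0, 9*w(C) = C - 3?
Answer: 7/1016 ≈ 0.0068898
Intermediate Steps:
w(C) = -⅓ + C/9 (w(C) = (C - 3)/9 = (-3 + C)/9 = -⅓ + C/9)
d = 0 (d = ((-⅓ + (⅑)*6)*(-9))*0 = ((-⅓ + ⅔)*(-9))*0 = ((⅓)*(-9))*0 = -3*0 = 0)
c = -329/729 (c = 329*(-1/729) = -329/729 ≈ -0.45130)
d/c - 7/(-1016) = 0/(-329/729) - 7/(-1016) = 0*(-729/329) - 7*(-1/1016) = 0 + 7/1016 = 7/1016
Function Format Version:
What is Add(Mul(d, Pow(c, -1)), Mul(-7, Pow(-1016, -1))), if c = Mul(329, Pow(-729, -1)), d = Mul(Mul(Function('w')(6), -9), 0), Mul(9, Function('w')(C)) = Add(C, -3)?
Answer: Rational(7, 1016) ≈ 0.0068898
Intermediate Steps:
Function('w')(C) = Add(Rational(-1, 3), Mul(Rational(1, 9), C)) (Function('w')(C) = Mul(Rational(1, 9), Add(C, -3)) = Mul(Rational(1, 9), Add(-3, C)) = Add(Rational(-1, 3), Mul(Rational(1, 9), C)))
d = 0 (d = Mul(Mul(Add(Rational(-1, 3), Mul(Rational(1, 9), 6)), -9), 0) = Mul(Mul(Add(Rational(-1, 3), Rational(2, 3)), -9), 0) = Mul(Mul(Rational(1, 3), -9), 0) = Mul(-3, 0) = 0)
c = Rational(-329, 729) (c = Mul(329, Rational(-1, 729)) = Rational(-329, 729) ≈ -0.45130)
Add(Mul(d, Pow(c, -1)), Mul(-7, Pow(-1016, -1))) = Add(Mul(0, Pow(Rational(-329, 729), -1)), Mul(-7, Pow(-1016, -1))) = Add(Mul(0, Rational(-729, 329)), Mul(-7, Rational(-1, 1016))) = Add(0, Rational(7, 1016)) = Rational(7, 1016)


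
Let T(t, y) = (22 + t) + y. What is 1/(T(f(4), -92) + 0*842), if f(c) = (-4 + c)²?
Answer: -1/70 ≈ -0.014286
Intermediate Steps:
T(t, y) = 22 + t + y
1/(T(f(4), -92) + 0*842) = 1/((22 + (-4 + 4)² - 92) + 0*842) = 1/((22 + 0² - 92) + 0) = 1/((22 + 0 - 92) + 0) = 1/(-70 + 0) = 1/(-70) = -1/70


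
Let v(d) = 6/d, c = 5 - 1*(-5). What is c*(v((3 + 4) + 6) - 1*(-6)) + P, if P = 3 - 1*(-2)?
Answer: 905/13 ≈ 69.615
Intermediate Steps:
P = 5 (P = 3 + 2 = 5)
c = 10 (c = 5 + 5 = 10)
c*(v((3 + 4) + 6) - 1*(-6)) + P = 10*(6/((3 + 4) + 6) - 1*(-6)) + 5 = 10*(6/(7 + 6) + 6) + 5 = 10*(6/13 + 6) + 5 = 10*(84/13) + 5 = 840/13 + 5 = 905/13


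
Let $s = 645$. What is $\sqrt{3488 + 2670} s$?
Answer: $645 \sqrt{6158} \approx 50615.0$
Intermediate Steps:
$\sqrt{3488 + 2670} s = \sqrt{3488 + 2670} \cdot 645 = \sqrt{6158} \cdot 645 = 645 \sqrt{6158}$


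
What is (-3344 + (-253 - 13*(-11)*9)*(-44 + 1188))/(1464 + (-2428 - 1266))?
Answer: -589776/1115 ≈ -528.95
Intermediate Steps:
(-3344 + (-253 - 13*(-11)*9)*(-44 + 1188))/(1464 + (-2428 - 1266)) = (-3344 + (-253 + 143*9)*1144)/(1464 - 3694) = (-3344 + (-253 + 1287)*1144)/(-2230) = (-3344 + 1034*1144)*(-1/2230) = (-3344 + 1182896)*(-1/2230) = 1179552*(-1/2230) = -589776/1115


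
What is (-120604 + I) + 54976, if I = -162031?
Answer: -227659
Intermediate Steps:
(-120604 + I) + 54976 = (-120604 - 162031) + 54976 = -282635 + 54976 = -227659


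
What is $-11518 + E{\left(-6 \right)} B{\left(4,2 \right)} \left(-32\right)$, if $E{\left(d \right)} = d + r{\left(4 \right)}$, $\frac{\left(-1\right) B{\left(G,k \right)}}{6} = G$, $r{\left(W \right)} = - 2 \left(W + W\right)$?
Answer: $-28414$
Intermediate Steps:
$r{\left(W \right)} = - 4 W$ ($r{\left(W \right)} = - 2 \cdot 2 W = - 4 W$)
$B{\left(G,k \right)} = - 6 G$
$E{\left(d \right)} = -16 + d$ ($E{\left(d \right)} = d - 16 = -16 + d$)
$-11518 + E{\left(-6 \right)} B{\left(4,2 \right)} \left(-32\right) = -11518 + \left(-16 - 6\right) \left(\left(-6\right) 4\right) \left(-32\right) = -11518 + \left(-22\right) \left(-24\right) \left(-32\right) = -11518 + 528 \left(-32\right) = -11518 - 16896 = -28414$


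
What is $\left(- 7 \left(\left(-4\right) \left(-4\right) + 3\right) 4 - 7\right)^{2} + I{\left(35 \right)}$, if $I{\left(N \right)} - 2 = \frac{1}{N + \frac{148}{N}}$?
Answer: $\frac{398888114}{1373} \approx 2.9052 \cdot 10^{5}$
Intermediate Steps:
$I{\left(N \right)} = 2 + \frac{1}{N + \frac{148}{N}}$
$\left(- 7 \left(\left(-4\right) \left(-4\right) + 3\right) 4 - 7\right)^{2} + I{\left(35 \right)} = \left(- 7 \left(\left(-4\right) \left(-4\right) + 3\right) 4 - 7\right)^{2} + \frac{296 + 35 + 2 \cdot 35^{2}}{148 + 35^{2}} = \left(- 7 \left(16 + 3\right) 4 + \left(-24 + 17\right)\right)^{2} + \frac{296 + 35 + 2 \cdot 1225}{148 + 1225} = \left(\left(-7\right) 19 \cdot 4 - 7\right)^{2} + \frac{296 + 35 + 2450}{1373} = \left(\left(-133\right) 4 - 7\right)^{2} + \frac{1}{1373} \cdot 2781 = \left(-532 - 7\right)^{2} + \frac{2781}{1373} = \left(-539\right)^{2} + \frac{2781}{1373} = 290521 + \frac{2781}{1373} = \frac{398888114}{1373}$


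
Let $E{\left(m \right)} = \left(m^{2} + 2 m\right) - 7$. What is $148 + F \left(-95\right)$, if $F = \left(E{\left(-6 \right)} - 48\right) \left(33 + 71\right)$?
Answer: $306428$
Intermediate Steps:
$E{\left(m \right)} = -7 + m^{2} + 2 m$
$F = -3224$ ($F = \left(\left(-7 + \left(-6\right)^{2} + 2 \left(-6\right)\right) - 48\right) \left(33 + 71\right) = \left(\left(-7 + 36 - 12\right) - 48\right) 104 = \left(17 - 48\right) 104 = \left(-31\right) 104 = -3224$)
$148 + F \left(-95\right) = 148 - -306280 = 148 + 306280 = 306428$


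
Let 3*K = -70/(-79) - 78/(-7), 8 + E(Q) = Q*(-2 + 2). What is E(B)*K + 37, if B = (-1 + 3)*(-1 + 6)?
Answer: 8167/1659 ≈ 4.9228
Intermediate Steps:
B = 10 (B = 2*5 = 10)
E(Q) = -8 (E(Q) = -8 + Q*(-2 + 2) = -8 + Q*0 = -8 + 0 = -8)
K = 6652/1659 (K = (-70/(-79) - 78/(-7))/3 = (-70*(-1/79) - 78*(-⅐))/3 = (70/79 + 78/7)/3 = (⅓)*(6652/553) = 6652/1659 ≈ 4.0096)
E(B)*K + 37 = -8*6652/1659 + 37 = -53216/1659 + 37 = 8167/1659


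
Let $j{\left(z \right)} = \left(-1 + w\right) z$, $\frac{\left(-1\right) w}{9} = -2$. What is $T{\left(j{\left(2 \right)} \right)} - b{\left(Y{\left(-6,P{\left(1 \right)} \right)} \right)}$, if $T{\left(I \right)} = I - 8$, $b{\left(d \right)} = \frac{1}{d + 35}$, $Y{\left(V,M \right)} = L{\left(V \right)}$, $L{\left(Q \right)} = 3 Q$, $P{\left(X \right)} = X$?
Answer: $\frac{441}{17} \approx 25.941$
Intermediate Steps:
$w = 18$ ($w = \left(-9\right) \left(-2\right) = 18$)
$Y{\left(V,M \right)} = 3 V$
$b{\left(d \right)} = \frac{1}{35 + d}$
$j{\left(z \right)} = 17 z$ ($j{\left(z \right)} = \left(-1 + 18\right) z = 17 z$)
$T{\left(I \right)} = -8 + I$ ($T{\left(I \right)} = I - 8 = -8 + I$)
$T{\left(j{\left(2 \right)} \right)} - b{\left(Y{\left(-6,P{\left(1 \right)} \right)} \right)} = \left(-8 + 17 \cdot 2\right) - \frac{1}{35 + 3 \left(-6\right)} = \left(-8 + 34\right) - \frac{1}{35 - 18} = 26 - \frac{1}{17} = \frac{441}{17}$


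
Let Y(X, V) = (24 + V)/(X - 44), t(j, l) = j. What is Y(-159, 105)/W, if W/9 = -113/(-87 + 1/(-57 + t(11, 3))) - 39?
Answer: 172129/91909671 ≈ 0.0018728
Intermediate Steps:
Y(X, V) = (24 + V)/(-44 + X)
W = -1358271/4003 (W = 9*(-113/(-87 + 1/(-57 + 11)) - 39) = 9*(-113/(-87 + 1/(-46)) - 39) = 9*(-113/(-87 - 1/46) - 39) = 9*(-113/(-4003/46) - 39) = 9*(-113*(-46/4003) - 39) = 9*(5198/4003 - 39) = 9*(-150919/4003) = -1358271/4003 ≈ -339.31)
Y(-159, 105)/W = ((24 + 105)/(-44 - 159))/(-1358271/4003) = (129/(-203))*(-4003/1358271) = -1/203*129*(-4003/1358271) = -129/203*(-4003/1358271) = 172129/91909671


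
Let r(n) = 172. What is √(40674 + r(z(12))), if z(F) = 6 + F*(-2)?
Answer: √40846 ≈ 202.10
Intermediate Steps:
z(F) = 6 - 2*F
√(40674 + r(z(12))) = √(40674 + 172) = √40846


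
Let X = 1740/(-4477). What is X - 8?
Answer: -37556/4477 ≈ -8.3887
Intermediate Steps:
X = -1740/4477 (X = 1740*(-1/4477) = -1740/4477 ≈ -0.38865)
X - 8 = -1740/4477 - 8 = -37556/4477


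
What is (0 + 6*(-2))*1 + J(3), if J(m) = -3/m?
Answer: -13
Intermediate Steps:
(0 + 6*(-2))*1 + J(3) = (0 + 6*(-2))*1 - 3/3 = (0 - 12)*1 - 3*⅓ = -12*1 - 1 = -12 - 1 = -13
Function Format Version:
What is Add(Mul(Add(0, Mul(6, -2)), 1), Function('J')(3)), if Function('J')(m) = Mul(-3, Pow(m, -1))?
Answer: -13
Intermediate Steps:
Add(Mul(Add(0, Mul(6, -2)), 1), Function('J')(3)) = Add(Mul(Add(0, Mul(6, -2)), 1), Mul(-3, Pow(3, -1))) = Add(Mul(Add(0, -12), 1), Mul(-3, Rational(1, 3))) = Add(Mul(-12, 1), -1) = Add(-12, -1) = -13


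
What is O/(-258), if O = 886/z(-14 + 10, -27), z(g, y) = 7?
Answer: -443/903 ≈ -0.49059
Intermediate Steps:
O = 886/7 ≈ 126.57
O/(-258) = (886/7)/(-258) = (886/7)*(-1/258) = -443/903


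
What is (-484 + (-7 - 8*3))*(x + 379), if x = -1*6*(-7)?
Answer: -216815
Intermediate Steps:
x = 42 (x = -6*(-7) = 42)
(-484 + (-7 - 8*3))*(x + 379) = (-484 + (-7 - 8*3))*(42 + 379) = (-484 + (-7 - 24))*421 = (-484 - 31)*421 = -515*421 = -216815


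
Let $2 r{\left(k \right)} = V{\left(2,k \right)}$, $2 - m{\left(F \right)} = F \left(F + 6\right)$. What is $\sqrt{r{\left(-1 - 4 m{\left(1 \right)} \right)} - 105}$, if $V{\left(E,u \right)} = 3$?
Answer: $\frac{3 i \sqrt{46}}{2} \approx 10.173 i$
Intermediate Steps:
$m{\left(F \right)} = 2 - F \left(6 + F\right)$ ($m{\left(F \right)} = 2 - F \left(F + 6\right) = 2 - F \left(6 + F\right)$)
$r{\left(k \right)} = \frac{3}{2}$ ($r{\left(k \right)} = \frac{1}{2} \cdot 3 = \frac{3}{2}$)
$\sqrt{r{\left(-1 - 4 m{\left(1 \right)} \right)} - 105} = \sqrt{\frac{3}{2} - 105} = \sqrt{- \frac{207}{2}} = \frac{3 i \sqrt{46}}{2}$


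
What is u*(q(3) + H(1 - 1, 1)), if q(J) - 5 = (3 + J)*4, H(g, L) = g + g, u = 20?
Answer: 580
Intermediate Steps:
H(g, L) = 2*g
q(J) = 17 + 4*J (q(J) = 5 + (3 + J)*4 = 5 + (12 + 4*J) = 17 + 4*J)
u*(q(3) + H(1 - 1, 1)) = 20*((17 + 4*3) + 2*(1 - 1)) = 20*((17 + 12) + 2*0) = 20*(29 + 0) = 20*29 = 580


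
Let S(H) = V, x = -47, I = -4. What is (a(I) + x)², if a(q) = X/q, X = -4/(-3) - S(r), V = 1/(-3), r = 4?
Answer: 323761/144 ≈ 2248.3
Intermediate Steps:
V = -⅓ ≈ -0.33333
S(H) = -⅓
X = 5/3 (X = -4/(-3) - 1*(-⅓) = -4*(-⅓) + ⅓ = 4/3 + ⅓ = 5/3 ≈ 1.6667)
a(q) = 5/(3*q)
(a(I) + x)² = ((5/3)/(-4) - 47)² = ((5/3)*(-¼) - 47)² = (-5/12 - 47)² = (-569/12)² = 323761/144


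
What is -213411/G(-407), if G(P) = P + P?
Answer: 19401/74 ≈ 262.18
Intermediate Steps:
G(P) = 2*P
-213411/G(-407) = -213411/(2*(-407)) = -213411/(-814) = -213411*(-1/814) = 19401/74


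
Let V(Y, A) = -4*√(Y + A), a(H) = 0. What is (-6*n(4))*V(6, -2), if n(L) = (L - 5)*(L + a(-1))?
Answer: -192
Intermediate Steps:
V(Y, A) = -4*√(A + Y)
n(L) = L*(-5 + L) (n(L) = (L - 5)*(L + 0) = (-5 + L)*L = L*(-5 + L))
(-6*n(4))*V(6, -2) = (-24*(-5 + 4))*(-4*√(-2 + 6)) = (-24*(-1))*(-4*√4) = (-6*(-4))*(-4*2) = 24*(-8) = -192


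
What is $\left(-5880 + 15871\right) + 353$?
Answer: $10344$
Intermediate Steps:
$\left(-5880 + 15871\right) + 353 = 9991 + 353 = 10344$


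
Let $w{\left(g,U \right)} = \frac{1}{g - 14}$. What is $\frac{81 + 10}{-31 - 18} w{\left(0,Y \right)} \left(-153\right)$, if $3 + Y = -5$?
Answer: $- \frac{1989}{98} \approx -20.296$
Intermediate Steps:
$Y = -8$ ($Y = -3 - 5 = -8$)
$w{\left(g,U \right)} = \frac{1}{-14 + g}$
$\frac{81 + 10}{-31 - 18} w{\left(0,Y \right)} \left(-153\right) = \frac{\left(81 + 10\right) \frac{1}{-31 - 18}}{-14 + 0} \left(-153\right) = \frac{91 \frac{1}{-49}}{-14} \left(-153\right) = 91 \left(- \frac{1}{49}\right) \left(- \frac{1}{14}\right) \left(-153\right) = \left(- \frac{13}{7}\right) \left(- \frac{1}{14}\right) \left(-153\right) = \frac{13}{98} \left(-153\right) = - \frac{1989}{98}$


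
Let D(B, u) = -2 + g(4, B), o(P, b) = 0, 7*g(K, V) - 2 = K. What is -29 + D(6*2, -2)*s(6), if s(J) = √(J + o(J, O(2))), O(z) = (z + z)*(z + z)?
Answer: -29 - 8*√6/7 ≈ -31.799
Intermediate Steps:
g(K, V) = 2/7 + K/7
O(z) = 4*z² (O(z) = (2*z)*(2*z) = 4*z²)
s(J) = √J (s(J) = √(J + 0) = √J)
D(B, u) = -8/7 (D(B, u) = -2 + (2/7 + (⅐)*4) = -2 + (2/7 + 4/7) = -2 + 6/7 = -8/7)
-29 + D(6*2, -2)*s(6) = -29 - 8*√6/7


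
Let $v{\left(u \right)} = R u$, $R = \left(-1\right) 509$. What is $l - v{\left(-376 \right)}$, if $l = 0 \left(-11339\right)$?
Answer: $-191384$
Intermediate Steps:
$R = -509$
$l = 0$
$v{\left(u \right)} = - 509 u$
$l - v{\left(-376 \right)} = 0 - \left(-509\right) \left(-376\right) = 0 - 191384 = -191384$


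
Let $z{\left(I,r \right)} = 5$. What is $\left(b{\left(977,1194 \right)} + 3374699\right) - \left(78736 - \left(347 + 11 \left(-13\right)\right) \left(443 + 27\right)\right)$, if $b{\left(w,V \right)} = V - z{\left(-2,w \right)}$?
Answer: $3393032$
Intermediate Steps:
$b{\left(w,V \right)} = -5 + V$ ($b{\left(w,V \right)} = V - 5 = -5 + V$)
$\left(b{\left(977,1194 \right)} + 3374699\right) - \left(78736 - \left(347 + 11 \left(-13\right)\right) \left(443 + 27\right)\right) = \left(\left(-5 + 1194\right) + 3374699\right) - \left(78736 - \left(347 + 11 \left(-13\right)\right) \left(443 + 27\right)\right) = \left(1189 + 3374699\right) - \left(78736 - \left(347 - 143\right) 470\right) = 3375888 + \left(-78736 + 204 \cdot 470\right) = 3375888 + \left(-78736 + 95880\right) = 3375888 + 17144 = 3393032$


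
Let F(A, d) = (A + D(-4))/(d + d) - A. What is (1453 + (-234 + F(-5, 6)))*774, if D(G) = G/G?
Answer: 947118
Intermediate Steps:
D(G) = 1
F(A, d) = -A + (1 + A)/(2*d) (F(A, d) = (A + 1)/(d + d) - A = (1 + A)/((2*d)) - A = (1 + A)*(1/(2*d)) - A = (1 + A)/(2*d) - A = -A + (1 + A)/(2*d))
(1453 + (-234 + F(-5, 6)))*774 = (1453 + (-234 + (1/2)*(1 - 5 - 2*(-5)*6)/6))*774 = (1453 + (-234 + (1/2)*(1/6)*(1 - 5 + 60)))*774 = (1453 + (-234 + (1/2)*(1/6)*56))*774 = (1453 + (-234 + 14/3))*774 = (1453 - 688/3)*774 = (3671/3)*774 = 947118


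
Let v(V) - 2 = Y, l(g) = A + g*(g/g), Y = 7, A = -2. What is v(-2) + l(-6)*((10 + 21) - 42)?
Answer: 97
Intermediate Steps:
l(g) = -2 + g (l(g) = -2 + g*(g/g) = -2 + g*1 = -2 + g)
v(V) = 9 (v(V) = 2 + 7 = 9)
v(-2) + l(-6)*((10 + 21) - 42) = 9 + (-2 - 6)*((10 + 21) - 42) = 9 - 8*(31 - 42) = 9 - 8*(-11) = 9 + 88 = 97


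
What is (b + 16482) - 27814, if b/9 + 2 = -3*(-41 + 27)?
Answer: -10972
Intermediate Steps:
b = 360 (b = -18 + 9*(-3*(-41 + 27)) = -18 + 9*(-3*(-14)) = -18 + 9*42 = -18 + 378 = 360)
(b + 16482) - 27814 = (360 + 16482) - 27814 = 16842 - 27814 = -10972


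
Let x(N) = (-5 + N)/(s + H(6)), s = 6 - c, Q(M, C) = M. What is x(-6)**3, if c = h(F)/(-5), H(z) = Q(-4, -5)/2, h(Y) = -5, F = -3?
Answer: -1331/27 ≈ -49.296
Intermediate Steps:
H(z) = -2 (H(z) = -4/2 = -4*1/2 = -2)
c = 1 (c = -5/(-5) = -5*(-1/5) = 1)
s = 5 (s = 6 - 1*1 = 6 - 1 = 5)
x(N) = -5/3 + N/3 (x(N) = (-5 + N)/(5 - 2) = (-5 + N)/3 = (-5 + N)*(1/3) = -5/3 + N/3)
x(-6)**3 = (-5/3 + (1/3)*(-6))**3 = (-5/3 - 2)**3 = (-11/3)**3 = -1331/27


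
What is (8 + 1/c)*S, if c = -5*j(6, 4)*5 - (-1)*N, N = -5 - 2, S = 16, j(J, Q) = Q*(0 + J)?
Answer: 77680/607 ≈ 127.97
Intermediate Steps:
j(J, Q) = J*Q (j(J, Q) = Q*J = J*Q)
N = -7
c = -607 (c = -30*4*5 - (-1)*(-7) = -5*24*5 - 1*7 = -120*5 - 7 = -600 - 7 = -607)
(8 + 1/c)*S = (8 + 1/(-607))*16 = (8 - 1/607)*16 = (4855/607)*16 = 77680/607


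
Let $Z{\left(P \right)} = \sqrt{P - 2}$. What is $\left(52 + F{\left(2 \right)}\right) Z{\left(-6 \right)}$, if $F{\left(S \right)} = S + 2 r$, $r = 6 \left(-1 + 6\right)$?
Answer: $228 i \sqrt{2} \approx 322.44 i$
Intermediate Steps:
$r = 30$ ($r = 6 \cdot 5 = 30$)
$F{\left(S \right)} = 60 + S$ ($F{\left(S \right)} = S + 2 \cdot 30 = S + 60 = 60 + S$)
$Z{\left(P \right)} = \sqrt{-2 + P}$
$\left(52 + F{\left(2 \right)}\right) Z{\left(-6 \right)} = \left(52 + \left(60 + 2\right)\right) \sqrt{-2 - 6} = \left(52 + 62\right) \sqrt{-8} = 114 \cdot 2 i \sqrt{2} = 228 i \sqrt{2}$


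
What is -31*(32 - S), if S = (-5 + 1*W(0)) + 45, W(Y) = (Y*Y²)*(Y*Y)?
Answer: 248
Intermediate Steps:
W(Y) = Y⁵ (W(Y) = Y³*Y² = Y⁵)
S = 40 (S = (-5 + 1*0⁵) + 45 = (-5 + 1*0) + 45 = (-5 + 0) + 45 = -5 + 45 = 40)
-31*(32 - S) = -31*(32 - 1*40) = -31*(32 - 40) = -31*(-8) = 248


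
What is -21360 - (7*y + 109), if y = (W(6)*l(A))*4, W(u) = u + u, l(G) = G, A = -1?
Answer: -21133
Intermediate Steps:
W(u) = 2*u
y = -48 (y = ((2*6)*(-1))*4 = (12*(-1))*4 = -12*4 = -48)
-21360 - (7*y + 109) = -21360 - (7*(-48) + 109) = -21360 - (-336 + 109) = -21360 - 1*(-227) = -21360 + 227 = -21133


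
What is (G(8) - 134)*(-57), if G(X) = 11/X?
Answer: 60477/8 ≈ 7559.6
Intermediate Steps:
(G(8) - 134)*(-57) = (11/8 - 134)*(-57) = -1061/8*(-57) = 60477/8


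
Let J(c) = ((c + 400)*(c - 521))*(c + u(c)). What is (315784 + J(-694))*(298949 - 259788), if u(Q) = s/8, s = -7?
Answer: -38832128232499/4 ≈ -9.7080e+12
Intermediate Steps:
u(Q) = -7/8
J(c) = (-521 + c)*(400 + c)*(-7/8 + c) (J(c) = ((c + 400)*(c - 521))*(c - 7/8) = ((400 + c)*(-521 + c))*(-7/8 + c) = ((-521 + c)*(400 + c))*(-7/8 + c) = (-521 + c)*(400 + c)*(-7/8 + c))
(315784 + J(-694))*(298949 - 259788) = (315784 + (182350 + (-694)**3 - 1666353/8*(-694) - 975/8*(-694)**2))*(298949 - 259788) = (315784 + (182350 - 334255384 + 578224491/4 - 975/8*481636))*39161 = (315784 + (182350 - 334255384 + 578224491/4 - 117398775/2))*39161 = (315784 - 992865195/4)*39161 = -991602059/4*39161 = -38832128232499/4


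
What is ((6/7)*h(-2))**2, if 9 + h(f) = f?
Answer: 4356/49 ≈ 88.898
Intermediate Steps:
h(f) = -9 + f
((6/7)*h(-2))**2 = ((6/7)*(-9 - 2))**2 = ((6*(1/7))*(-11))**2 = ((6/7)*(-11))**2 = (-66/7)**2 = 4356/49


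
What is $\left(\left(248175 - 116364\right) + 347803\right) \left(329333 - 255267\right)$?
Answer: $35523090524$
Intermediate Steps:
$\left(\left(248175 - 116364\right) + 347803\right) \left(329333 - 255267\right) = \left(\left(248175 - 116364\right) + 347803\right) 74066 = \left(131811 + 347803\right) 74066 = 479614 \cdot 74066 = 35523090524$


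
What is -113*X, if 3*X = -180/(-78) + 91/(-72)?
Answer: -110401/2808 ≈ -39.317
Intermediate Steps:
X = 977/2808 (X = (-180/(-78) + 91/(-72))/3 = (-180*(-1/78) + 91*(-1/72))/3 = (30/13 - 91/72)/3 = (⅓)*(977/936) = 977/2808 ≈ 0.34793)
-113*X = -113*977/2808 = -110401/2808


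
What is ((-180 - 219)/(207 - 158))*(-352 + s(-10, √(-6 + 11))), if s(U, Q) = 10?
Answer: 19494/7 ≈ 2784.9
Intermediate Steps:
((-180 - 219)/(207 - 158))*(-352 + s(-10, √(-6 + 11))) = ((-180 - 219)/(207 - 158))*(-352 + 10) = -399/49*(-342) = -399*1/49*(-342) = -57/7*(-342) = 19494/7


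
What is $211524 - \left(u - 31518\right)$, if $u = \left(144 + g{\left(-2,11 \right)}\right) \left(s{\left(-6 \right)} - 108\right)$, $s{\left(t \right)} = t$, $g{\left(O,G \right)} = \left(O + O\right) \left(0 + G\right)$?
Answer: $254442$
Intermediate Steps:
$g{\left(O,G \right)} = 2 G O$ ($g{\left(O,G \right)} = 2 O G = 2 G O$)
$u = -11400$ ($u = \left(144 + 2 \cdot 11 \left(-2\right)\right) \left(-6 - 108\right) = \left(144 - 44\right) \left(-114\right) = 100 \left(-114\right) = -11400$)
$211524 - \left(u - 31518\right) = 211524 - \left(-11400 - 31518\right) = 211524 - -42918 = 211524 + 42918 = 254442$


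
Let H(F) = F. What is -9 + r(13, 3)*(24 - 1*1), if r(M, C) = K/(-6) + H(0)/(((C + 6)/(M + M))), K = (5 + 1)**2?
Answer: -147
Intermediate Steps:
K = 36 (K = 6**2 = 36)
r(M, C) = -6 (r(M, C) = 36/(-6) + 0/(((C + 6)/(M + M))) = 36*(-1/6) + 0/(((6 + C)/((2*M)))) = -6 + 0/(((6 + C)*(1/(2*M)))) = -6 + 0/(((6 + C)/(2*M))) = -6 + 0*(2*M/(6 + C)) = -6 + 0 = -6)
-9 + r(13, 3)*(24 - 1*1) = -9 - 6*(24 - 1*1) = -9 - 6*(24 - 1) = -9 - 6*23 = -9 - 138 = -147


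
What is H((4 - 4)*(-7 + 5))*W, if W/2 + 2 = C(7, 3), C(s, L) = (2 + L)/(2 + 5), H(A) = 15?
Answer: -270/7 ≈ -38.571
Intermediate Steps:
C(s, L) = 2/7 + L/7 (C(s, L) = (2 + L)/7 = (2 + L)*(⅐) = 2/7 + L/7)
W = -18/7 (W = -4 + 2*(2/7 + (⅐)*3) = -4 + 2*(2/7 + 3/7) = -4 + 2*(5/7) = -4 + 10/7 = -18/7 ≈ -2.5714)
H((4 - 4)*(-7 + 5))*W = 15*(-18/7) = -270/7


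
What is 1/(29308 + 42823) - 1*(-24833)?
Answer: 1791229124/72131 ≈ 24833.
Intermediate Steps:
1/(29308 + 42823) - 1*(-24833) = 1/72131 + 24833 = 1791229124/72131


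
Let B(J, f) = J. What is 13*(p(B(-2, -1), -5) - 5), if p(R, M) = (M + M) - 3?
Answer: -234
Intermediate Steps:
p(R, M) = -3 + 2*M (p(R, M) = 2*M - 3 = -3 + 2*M)
13*(p(B(-2, -1), -5) - 5) = 13*((-3 + 2*(-5)) - 5) = 13*((-3 - 10) - 5) = 13*(-13 - 5) = 13*(-18) = -234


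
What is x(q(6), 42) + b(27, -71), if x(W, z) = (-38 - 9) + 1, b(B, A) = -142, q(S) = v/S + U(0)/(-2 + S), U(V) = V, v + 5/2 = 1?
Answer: -188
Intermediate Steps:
v = -3/2 (v = -5/2 + 1 = -3/2 ≈ -1.5000)
q(S) = -3/(2*S) (q(S) = -3/(2*S) + 0/(-2 + S) = -3/(2*S) + 0 = -3/(2*S))
x(W, z) = -46 (x(W, z) = -47 + 1 = -46)
x(q(6), 42) + b(27, -71) = -46 - 142 = -188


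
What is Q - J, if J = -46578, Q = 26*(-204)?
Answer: 41274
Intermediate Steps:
Q = -5304
Q - J = -5304 - 1*(-46578) = -5304 + 46578 = 41274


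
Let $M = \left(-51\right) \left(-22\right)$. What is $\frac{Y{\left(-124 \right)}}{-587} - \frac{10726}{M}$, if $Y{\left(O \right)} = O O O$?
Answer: $\frac{1066467983}{329307} \approx 3238.5$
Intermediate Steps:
$Y{\left(O \right)} = O^{3}$ ($Y{\left(O \right)} = O^{2} O = O^{3}$)
$M = 1122$
$\frac{Y{\left(-124 \right)}}{-587} - \frac{10726}{M} = \frac{\left(-124\right)^{3}}{-587} - \frac{10726}{1122} = \left(-1906624\right) \left(- \frac{1}{587}\right) - \frac{5363}{561} = \frac{1906624}{587} - \frac{5363}{561} = \frac{1066467983}{329307}$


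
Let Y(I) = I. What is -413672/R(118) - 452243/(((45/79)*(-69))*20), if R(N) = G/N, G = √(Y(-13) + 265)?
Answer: 35727197/62100 - 3486664*√7/3 ≈ -3.0744e+6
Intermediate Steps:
G = 6*√7 (G = √(-13 + 265) = √252 = 6*√7 ≈ 15.875)
R(N) = 6*√7/N (R(N) = (6*√7)/N = 6*√7/N)
-413672/R(118) - 452243/(((45/79)*(-69))*20) = -413672*59*√7/21 - 452243/(((45/79)*(-69))*20) = -3486664*√7/3 - 452243/((-3105/79*20)) = -3486664*√7/3 - 452243/(-62100/79) = -3486664*√7/3 - 452243*(-79/62100) = -3486664*√7/3 + 35727197/62100 = 35727197/62100 - 3486664*√7/3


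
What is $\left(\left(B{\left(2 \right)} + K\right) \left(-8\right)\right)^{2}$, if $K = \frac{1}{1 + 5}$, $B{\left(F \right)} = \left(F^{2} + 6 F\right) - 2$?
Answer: $\frac{115600}{9} \approx 12844.0$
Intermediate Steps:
$B{\left(F \right)} = -2 + F^{2} + 6 F$
$K = \frac{1}{6} \approx 0.16667$
$\left(\left(B{\left(2 \right)} + K\right) \left(-8\right)\right)^{2} = \left(\left(\left(-2 + 2^{2} + 6 \cdot 2\right) + \frac{1}{6}\right) \left(-8\right)\right)^{2} = \left(\left(\left(-2 + 4 + 12\right) + \frac{1}{6}\right) \left(-8\right)\right)^{2} = \left(\left(14 + \frac{1}{6}\right) \left(-8\right)\right)^{2} = \left(\frac{85}{6} \left(-8\right)\right)^{2} = \left(- \frac{340}{3}\right)^{2} = \frac{115600}{9}$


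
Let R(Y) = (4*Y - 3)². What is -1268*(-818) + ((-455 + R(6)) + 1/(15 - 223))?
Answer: 215739679/208 ≈ 1.0372e+6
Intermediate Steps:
R(Y) = (-3 + 4*Y)²
-1268*(-818) + ((-455 + R(6)) + 1/(15 - 223)) = -1268*(-818) + ((-455 + (-3 + 4*6)²) + 1/(15 - 223)) = 1037224 + ((-455 + (-3 + 24)²) + 1/(-208)) = 1037224 + ((-455 + 21²) - 1/208) = 1037224 + ((-455 + 441) - 1/208) = 1037224 + (-14 - 1/208) = 1037224 - 2913/208 = 215739679/208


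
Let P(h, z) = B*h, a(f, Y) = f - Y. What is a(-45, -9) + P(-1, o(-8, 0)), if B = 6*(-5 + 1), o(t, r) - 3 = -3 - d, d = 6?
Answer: -12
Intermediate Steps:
o(t, r) = -6 (o(t, r) = 3 + (-3 - 1*6) = 3 + (-3 - 6) = 3 - 9 = -6)
B = -24 (B = 6*(-4) = -24)
P(h, z) = -24*h
a(-45, -9) + P(-1, o(-8, 0)) = (-45 - 1*(-9)) - 24*(-1) = (-45 + 9) + 24 = -36 + 24 = -12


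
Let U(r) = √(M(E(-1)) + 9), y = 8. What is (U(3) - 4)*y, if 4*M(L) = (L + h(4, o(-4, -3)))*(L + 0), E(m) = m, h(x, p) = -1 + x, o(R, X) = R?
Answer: -32 + 4*√34 ≈ -8.6762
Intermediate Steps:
M(L) = L*(3 + L)/4 (M(L) = ((L + (-1 + 4))*(L + 0))/4 = ((L + 3)*L)/4 = ((3 + L)*L)/4 = (L*(3 + L))/4 = L*(3 + L)/4)
U(r) = √34/2 (U(r) = √((¼)*(-1)*(3 - 1) + 9) = √((¼)*(-1)*2 + 9) = √(-½ + 9) = √(17/2) = √34/2)
(U(3) - 4)*y = (√34/2 - 4)*8 = (-4 + √34/2)*8 = -32 + 4*√34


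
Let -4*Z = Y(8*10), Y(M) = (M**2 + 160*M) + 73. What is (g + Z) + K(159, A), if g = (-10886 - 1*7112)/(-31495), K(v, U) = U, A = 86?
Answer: -596096863/125980 ≈ -4731.7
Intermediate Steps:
Y(M) = 73 + M**2 + 160*M
Z = -19273/4 (Z = -(73 + (8*10)**2 + 160*(8*10))/4 = -(73 + 80**2 + 160*80)/4 = -(73 + 6400 + 12800)/4 = -1/4*19273 = -19273/4 ≈ -4818.3)
g = 17998/31495 (g = (-10886 - 7112)*(-1/31495) = -17998*(-1/31495) = 17998/31495 ≈ 0.57146)
(g + Z) + K(159, A) = (17998/31495 - 19273/4) + 86 = -606931143/125980 + 86 = -596096863/125980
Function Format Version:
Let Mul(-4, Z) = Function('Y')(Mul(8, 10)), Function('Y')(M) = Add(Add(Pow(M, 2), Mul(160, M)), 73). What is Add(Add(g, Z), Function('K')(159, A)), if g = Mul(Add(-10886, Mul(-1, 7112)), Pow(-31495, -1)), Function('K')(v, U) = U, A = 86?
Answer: Rational(-596096863, 125980) ≈ -4731.7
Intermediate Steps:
Function('Y')(M) = Add(73, Pow(M, 2), Mul(160, M))
Z = Rational(-19273, 4) (Z = Mul(Rational(-1, 4), Add(73, Pow(Mul(8, 10), 2), Mul(160, Mul(8, 10)))) = Mul(Rational(-1, 4), Add(73, Pow(80, 2), Mul(160, 80))) = Mul(Rational(-1, 4), Add(73, 6400, 12800)) = Mul(Rational(-1, 4), 19273) = Rational(-19273, 4) ≈ -4818.3)
g = Rational(17998, 31495) (g = Mul(Add(-10886, -7112), Rational(-1, 31495)) = Mul(-17998, Rational(-1, 31495)) = Rational(17998, 31495) ≈ 0.57146)
Add(Add(g, Z), Function('K')(159, A)) = Add(Add(Rational(17998, 31495), Rational(-19273, 4)), 86) = Add(Rational(-606931143, 125980), 86) = Rational(-596096863, 125980)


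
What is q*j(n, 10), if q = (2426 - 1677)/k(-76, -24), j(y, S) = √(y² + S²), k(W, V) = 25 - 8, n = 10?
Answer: 7490*√2/17 ≈ 623.09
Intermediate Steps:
k(W, V) = 17
j(y, S) = √(S² + y²)
q = 749/17 (q = (2426 - 1677)/17 = 749*(1/17) = 749/17 ≈ 44.059)
q*j(n, 10) = 749*√(10² + 10²)/17 = 749*√(100 + 100)/17 = 749*√200/17 = 749*(10*√2)/17 = 7490*√2/17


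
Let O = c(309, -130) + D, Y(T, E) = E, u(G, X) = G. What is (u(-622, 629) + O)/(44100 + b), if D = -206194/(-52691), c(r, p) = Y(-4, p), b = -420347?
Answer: 39417438/19824830677 ≈ 0.0019883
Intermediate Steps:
c(r, p) = p
D = 206194/52691 (D = -206194*(-1/52691) = 206194/52691 ≈ 3.9133)
O = -6643636/52691 (O = -130 + 206194/52691 = -6643636/52691 ≈ -126.09)
(u(-622, 629) + O)/(44100 + b) = (-622 - 6643636/52691)/(44100 - 420347) = -39417438/52691/(-376247) = -39417438/52691*(-1/376247) = 39417438/19824830677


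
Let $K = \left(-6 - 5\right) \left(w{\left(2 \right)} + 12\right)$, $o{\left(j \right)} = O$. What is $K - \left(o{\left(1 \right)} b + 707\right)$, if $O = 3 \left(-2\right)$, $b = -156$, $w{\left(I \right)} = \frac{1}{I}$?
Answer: $- \frac{3561}{2} \approx -1780.5$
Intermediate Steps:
$O = -6$
$o{\left(j \right)} = -6$
$K = - \frac{275}{2}$ ($K = \left(-6 - 5\right) \left(\frac{1}{2} + 12\right) = - 11 \left(\frac{1}{2} + 12\right) = \left(-11\right) \frac{25}{2} = - \frac{275}{2} \approx -137.5$)
$K - \left(o{\left(1 \right)} b + 707\right) = - \frac{275}{2} - \left(\left(-6\right) \left(-156\right) + 707\right) = - \frac{275}{2} - \left(936 + 707\right) = - \frac{275}{2} - 1643 = - \frac{3561}{2}$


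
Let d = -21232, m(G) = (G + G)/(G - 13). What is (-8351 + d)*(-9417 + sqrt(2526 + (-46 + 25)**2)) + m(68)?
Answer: 15322071241/55 - 29583*sqrt(2967) ≈ 2.7697e+8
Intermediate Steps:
m(G) = 2*G/(-13 + G) (m(G) = (2*G)/(-13 + G) = 2*G/(-13 + G))
(-8351 + d)*(-9417 + sqrt(2526 + (-46 + 25)**2)) + m(68) = (-8351 - 21232)*(-9417 + sqrt(2526 + (-46 + 25)**2)) + 2*68/(-13 + 68) = -29583*(-9417 + sqrt(2526 + (-21)**2)) + 2*68/55 = -29583*(-9417 + sqrt(2526 + 441)) + 2*68*(1/55) = -29583*(-9417 + sqrt(2967)) + 136/55 = (278583111 - 29583*sqrt(2967)) + 136/55 = 15322071241/55 - 29583*sqrt(2967)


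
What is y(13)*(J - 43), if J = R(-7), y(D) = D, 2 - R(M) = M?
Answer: -442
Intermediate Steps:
R(M) = 2 - M
J = 9 (J = 2 - 1*(-7) = 2 + 7 = 9)
y(13)*(J - 43) = 13*(9 - 43) = 13*(-34) = -442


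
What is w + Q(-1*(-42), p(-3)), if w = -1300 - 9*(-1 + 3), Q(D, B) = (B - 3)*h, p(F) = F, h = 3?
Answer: -1336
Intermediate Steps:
Q(D, B) = -9 + 3*B (Q(D, B) = (B - 3)*3 = (-3 + B)*3 = -9 + 3*B)
w = -1318 (w = -1300 - 9*2 = -1300 - 18 = -1318)
w + Q(-1*(-42), p(-3)) = -1318 + (-9 + 3*(-3)) = -1318 + (-9 - 9) = -1318 - 18 = -1336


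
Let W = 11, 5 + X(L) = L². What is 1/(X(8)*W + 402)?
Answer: 1/1051 ≈ 0.00095147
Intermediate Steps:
X(L) = -5 + L²
1/(X(8)*W + 402) = 1/((-5 + 8²)*11 + 402) = 1/((-5 + 64)*11 + 402) = 1/(59*11 + 402) = 1/(649 + 402) = 1/1051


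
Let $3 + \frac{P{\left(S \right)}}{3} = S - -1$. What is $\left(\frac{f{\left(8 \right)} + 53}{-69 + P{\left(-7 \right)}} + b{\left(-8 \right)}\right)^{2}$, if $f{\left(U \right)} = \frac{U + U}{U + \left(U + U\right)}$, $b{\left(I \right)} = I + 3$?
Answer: $\frac{2563201}{82944} \approx 30.903$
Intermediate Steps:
$b{\left(I \right)} = 3 + I$
$f{\left(U \right)} = \frac{2}{3}$ ($f{\left(U \right)} = \frac{2 U}{U + 2 U} = \frac{2 U}{3 U} = 2 U \frac{1}{3 U} = \frac{2}{3}$)
$P{\left(S \right)} = -6 + 3 S$ ($P{\left(S \right)} = -9 + 3 \left(S - -1\right) = -9 + 3 \left(S + 1\right) = -9 + 3 \left(1 + S\right) = -9 + \left(3 + 3 S\right) = -6 + 3 S$)
$\left(\frac{f{\left(8 \right)} + 53}{-69 + P{\left(-7 \right)}} + b{\left(-8 \right)}\right)^{2} = \left(\frac{\frac{2}{3} + 53}{-69 + \left(-6 + 3 \left(-7\right)\right)} + \left(3 - 8\right)\right)^{2} = \left(\frac{161}{3 \left(-69 - 27\right)} - 5\right)^{2} = \left(\frac{161}{3 \left(-96\right)} - 5\right)^{2} = \left(\frac{161}{3} \left(- \frac{1}{96}\right) - 5\right)^{2} = \left(- \frac{161}{288} - 5\right)^{2} = \left(- \frac{1601}{288}\right)^{2} = \frac{2563201}{82944}$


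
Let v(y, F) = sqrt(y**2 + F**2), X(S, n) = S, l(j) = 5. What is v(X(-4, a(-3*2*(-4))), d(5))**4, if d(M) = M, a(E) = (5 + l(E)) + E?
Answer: 1681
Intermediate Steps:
a(E) = 10 + E (a(E) = (5 + 5) + E = 10 + E)
v(y, F) = sqrt(F**2 + y**2)
v(X(-4, a(-3*2*(-4))), d(5))**4 = (sqrt(5**2 + (-4)**2))**4 = (sqrt(25 + 16))**4 = (sqrt(41))**4 = 1681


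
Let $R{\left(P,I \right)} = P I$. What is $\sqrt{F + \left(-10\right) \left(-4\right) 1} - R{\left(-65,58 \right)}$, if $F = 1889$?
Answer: $3770 + \sqrt{1929} \approx 3813.9$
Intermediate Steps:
$R{\left(P,I \right)} = I P$
$\sqrt{F + \left(-10\right) \left(-4\right) 1} - R{\left(-65,58 \right)} = \sqrt{1889 + \left(-10\right) \left(-4\right) 1} - 58 \left(-65\right) = \sqrt{1889 + 40 \cdot 1} - -3770 = \sqrt{1889 + 40} + 3770 = \sqrt{1929} + 3770 = 3770 + \sqrt{1929}$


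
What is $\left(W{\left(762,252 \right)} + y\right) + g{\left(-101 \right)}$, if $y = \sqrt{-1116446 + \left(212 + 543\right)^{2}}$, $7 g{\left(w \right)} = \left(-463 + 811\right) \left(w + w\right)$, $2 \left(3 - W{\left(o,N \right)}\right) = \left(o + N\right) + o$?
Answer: $- \frac{76491}{7} + i \sqrt{546421} \approx -10927.0 + 739.2 i$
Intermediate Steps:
$W{\left(o,N \right)} = 3 - o - \frac{N}{2}$ ($W{\left(o,N \right)} = 3 - \frac{\left(o + N\right) + o}{2} = 3 - \frac{\left(N + o\right) + o}{2} = 3 - \frac{N + 2 o}{2} = 3 - \left(o + \frac{N}{2}\right) = 3 - o - \frac{N}{2}$)
$g{\left(w \right)} = \frac{696 w}{7}$ ($g{\left(w \right)} = \frac{\left(-463 + 811\right) \left(w + w\right)}{7} = \frac{348 \cdot 2 w}{7} = \frac{696 w}{7}$)
$y = i \sqrt{546421}$ ($y = \sqrt{-1116446 + 755^{2}} = \sqrt{-1116446 + 570025} = \sqrt{-546421} = i \sqrt{546421} \approx 739.2 i$)
$\left(W{\left(762,252 \right)} + y\right) + g{\left(-101 \right)} = \left(\left(3 - 762 - 126\right) + i \sqrt{546421}\right) + \frac{696}{7} \left(-101\right) = \left(\left(3 - 762 - 126\right) + i \sqrt{546421}\right) - \frac{70296}{7} = \left(-885 + i \sqrt{546421}\right) - \frac{70296}{7} = - \frac{76491}{7} + i \sqrt{546421}$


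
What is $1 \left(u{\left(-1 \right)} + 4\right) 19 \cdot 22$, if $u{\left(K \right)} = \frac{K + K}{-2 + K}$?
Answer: $\frac{5852}{3} \approx 1950.7$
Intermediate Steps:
$u{\left(K \right)} = \frac{2 K}{-2 + K}$
$1 \left(u{\left(-1 \right)} + 4\right) 19 \cdot 22 = 1 \left(2 \left(-1\right) \frac{1}{-2 - 1} + 4\right) 19 \cdot 22 = 1 \left(2 \left(-1\right) \frac{1}{-3} + 4\right) 19 \cdot 22 = 1 \left(2 \left(-1\right) \left(- \frac{1}{3}\right) + 4\right) 19 \cdot 22 = 1 \left(\frac{2}{3} + 4\right) 19 \cdot 22 = 1 \cdot \frac{14}{3} \cdot 19 \cdot 22 = \frac{14}{3} \cdot 19 \cdot 22 = \frac{266}{3} \cdot 22 = \frac{5852}{3}$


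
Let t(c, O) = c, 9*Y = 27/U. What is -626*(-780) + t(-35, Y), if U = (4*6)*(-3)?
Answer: 488245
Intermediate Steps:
U = -72 (U = 24*(-3) = -72)
Y = -1/24 (Y = (27/(-72))/9 = (27*(-1/72))/9 = (⅑)*(-3/8) = -1/24 ≈ -0.041667)
-626*(-780) + t(-35, Y) = -626*(-780) - 35 = 488280 - 35 = 488245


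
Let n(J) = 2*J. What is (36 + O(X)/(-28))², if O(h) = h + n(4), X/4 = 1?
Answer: 62001/49 ≈ 1265.3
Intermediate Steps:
X = 4 (X = 4*1 = 4)
O(h) = 8 + h (O(h) = h + 2*4 = h + 8 = 8 + h)
(36 + O(X)/(-28))² = (36 + (8 + 4)/(-28))² = (36 + 12*(-1/28))² = (36 - 3/7)² = (249/7)² = 62001/49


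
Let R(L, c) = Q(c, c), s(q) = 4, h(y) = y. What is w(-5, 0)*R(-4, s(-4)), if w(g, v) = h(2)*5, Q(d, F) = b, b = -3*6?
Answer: -180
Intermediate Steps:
b = -18
Q(d, F) = -18
R(L, c) = -18
w(g, v) = 10 (w(g, v) = 2*5 = 10)
w(-5, 0)*R(-4, s(-4)) = 10*(-18) = -180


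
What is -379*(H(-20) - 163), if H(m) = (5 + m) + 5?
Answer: 65567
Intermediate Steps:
H(m) = 10 + m
-379*(H(-20) - 163) = -379*((10 - 20) - 163) = -379*(-10 - 163) = -379*(-173) = 65567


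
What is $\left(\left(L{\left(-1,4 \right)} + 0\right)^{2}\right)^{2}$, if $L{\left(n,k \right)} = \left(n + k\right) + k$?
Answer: $2401$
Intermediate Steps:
$L{\left(n,k \right)} = n + 2 k$ ($L{\left(n,k \right)} = \left(k + n\right) + k = n + 2 k$)
$\left(\left(L{\left(-1,4 \right)} + 0\right)^{2}\right)^{2} = \left(\left(\left(-1 + 2 \cdot 4\right) + 0\right)^{2}\right)^{2} = \left(\left(\left(-1 + 8\right) + 0\right)^{2}\right)^{2} = \left(\left(7 + 0\right)^{2}\right)^{2} = \left(7^{2}\right)^{2} = 49^{2} = 2401$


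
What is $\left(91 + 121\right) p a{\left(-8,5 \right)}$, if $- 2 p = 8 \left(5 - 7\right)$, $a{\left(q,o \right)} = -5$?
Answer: $-8480$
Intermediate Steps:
$p = 8$ ($p = - \frac{8 \left(5 - 7\right)}{2} = - \frac{8 \left(-2\right)}{2} = \left(- \frac{1}{2}\right) \left(-16\right) = 8$)
$\left(91 + 121\right) p a{\left(-8,5 \right)} = \left(91 + 121\right) 8 \left(-5\right) = 212 \cdot 8 \left(-5\right) = 1696 \left(-5\right) = -8480$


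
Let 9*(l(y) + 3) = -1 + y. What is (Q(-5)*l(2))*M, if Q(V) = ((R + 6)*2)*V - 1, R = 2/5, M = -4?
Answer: -6760/9 ≈ -751.11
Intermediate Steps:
R = ⅖ (R = 2*(⅕) = ⅖ ≈ 0.40000)
l(y) = -28/9 + y/9 (l(y) = -3 + (-1 + y)/9 = -3 + (-⅑ + y/9) = -28/9 + y/9)
Q(V) = -1 + 64*V/5 (Q(V) = ((⅖ + 6)*2)*V - 1 = ((32/5)*2)*V - 1 = 64*V/5 - 1 = -1 + 64*V/5)
(Q(-5)*l(2))*M = ((-1 + (64/5)*(-5))*(-28/9 + (⅑)*2))*(-4) = ((-1 - 64)*(-28/9 + 2/9))*(-4) = -65*(-26/9)*(-4) = (1690/9)*(-4) = -6760/9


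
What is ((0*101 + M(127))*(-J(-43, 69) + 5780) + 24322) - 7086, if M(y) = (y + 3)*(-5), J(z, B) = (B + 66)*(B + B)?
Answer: 8369736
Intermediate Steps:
J(z, B) = 2*B*(66 + B) (J(z, B) = (66 + B)*(2*B) = 2*B*(66 + B))
M(y) = -15 - 5*y (M(y) = (3 + y)*(-5) = -15 - 5*y)
((0*101 + M(127))*(-J(-43, 69) + 5780) + 24322) - 7086 = ((0*101 + (-15 - 5*127))*(-2*69*(66 + 69) + 5780) + 24322) - 7086 = ((0 + (-15 - 635))*(-2*69*135 + 5780) + 24322) - 7086 = ((0 - 650)*(-1*18630 + 5780) + 24322) - 7086 = (-650*(-18630 + 5780) + 24322) - 7086 = (-650*(-12850) + 24322) - 7086 = (8352500 + 24322) - 7086 = 8376822 - 7086 = 8369736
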